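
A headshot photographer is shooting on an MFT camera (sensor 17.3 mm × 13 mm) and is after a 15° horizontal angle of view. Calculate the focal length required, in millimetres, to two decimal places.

65.70 mm

From α = 2·arctan(w/2f) we get f = w / (2·tan(α/2)).
With w = 17.3 mm and α/2 = 7.5°, tan(α/2) ≈ 0.13165, so f ≈ 17.3 / 0.26330 ≈ 65.7033 mm.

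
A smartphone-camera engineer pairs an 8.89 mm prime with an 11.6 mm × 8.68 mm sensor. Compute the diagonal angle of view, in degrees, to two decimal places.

78.35°

Sensor diagonal = √(11.6² + 8.68²) = √209.9024 ≈ 14.4880 mm.
Angle of view α = 2·arctan(d/2f) with d = 14.4880 mm and f = 8.89 mm.
d/2f = 0.81485; arctan(0.81485) ≈ 39.1748°, so α ≈ 78.3496°.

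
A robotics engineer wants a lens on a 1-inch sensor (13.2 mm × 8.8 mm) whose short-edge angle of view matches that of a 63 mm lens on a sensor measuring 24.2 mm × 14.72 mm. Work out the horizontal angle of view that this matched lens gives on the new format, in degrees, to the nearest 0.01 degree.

Equal short-edge AOV ⇒ f₂ = f₁ · 8.8/14.72 = 63 × 0.59783 ≈ 37.6630 mm.
Horizontal AOV on the new format = 2·arctan(13.2 / (2 × 37.6630)) = 2·arctan(0.17524) ≈ 19.8790°.

19.88°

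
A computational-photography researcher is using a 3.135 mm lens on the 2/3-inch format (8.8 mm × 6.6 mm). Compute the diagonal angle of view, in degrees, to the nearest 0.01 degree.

Sensor diagonal = √(8.8² + 6.6²) = √121.0000 ≈ 11.0000 mm.
Angle of view α = 2·arctan(d/2f) with d = 11.0000 mm and f = 3.135 mm.
d/2f = 1.75439; arctan(1.75439) ≈ 60.3169°, so α ≈ 120.6337°.

120.63°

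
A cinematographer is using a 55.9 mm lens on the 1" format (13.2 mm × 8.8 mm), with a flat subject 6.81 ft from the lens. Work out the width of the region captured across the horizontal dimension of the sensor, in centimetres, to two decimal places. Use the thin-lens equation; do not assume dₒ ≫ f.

47.69 cm

dₒ: 6.81 ft × 304.8 mm/ft = 2075.69 mm.
Similar triangles through the lens centre give W/dₒ = w/dᵢ; with 1/f = 1/dₒ + 1/dᵢ this gives W = w·(dₒ − f)/f.
W = 13.2 mm × (2075.69 − 55.9) / 55.9 = 13.2 × 36.1322 ≈ 476.945 mm = 47.6945 cm.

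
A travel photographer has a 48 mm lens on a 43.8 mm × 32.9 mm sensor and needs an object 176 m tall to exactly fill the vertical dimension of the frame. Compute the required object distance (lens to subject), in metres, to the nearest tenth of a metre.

256.8 m

W: 176 m = 176000 mm.
Magnification m = h/W = dᵢ/dₒ; combined with 1/f = 1/dₒ + 1/dᵢ this gives dₒ = f·(1 + W/h).
dₒ = 48 mm × (1 + 176000/32.9) = 48 × 5350.5441 ≈ 256826.116 mm = 256.826 m.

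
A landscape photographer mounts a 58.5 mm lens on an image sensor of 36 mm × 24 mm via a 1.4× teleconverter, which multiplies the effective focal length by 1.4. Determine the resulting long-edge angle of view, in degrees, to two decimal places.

24.79°

Effective focal length f = 58.5 × 1.4 = 81.9 mm.
α = 2·arctan(36 / (2 × 81.9)) = 2·arctan(0.21978) ≈ 24.7908°.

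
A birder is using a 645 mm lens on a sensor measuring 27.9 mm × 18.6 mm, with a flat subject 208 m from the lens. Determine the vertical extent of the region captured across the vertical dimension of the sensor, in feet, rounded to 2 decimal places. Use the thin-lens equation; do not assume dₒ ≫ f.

19.62 ft

dₒ: 208 m = 208000 mm.
Similar triangles through the lens centre give W/dₒ = h/dᵢ; with 1/f = 1/dₒ + 1/dᵢ this gives W = h·(dₒ − f)/f.
W = 18.6 mm × (208000 − 645) / 645 = 18.6 × 321.4806 ≈ 5979.540 mm = 5979.540/304.8 ft = 19.6179 ft.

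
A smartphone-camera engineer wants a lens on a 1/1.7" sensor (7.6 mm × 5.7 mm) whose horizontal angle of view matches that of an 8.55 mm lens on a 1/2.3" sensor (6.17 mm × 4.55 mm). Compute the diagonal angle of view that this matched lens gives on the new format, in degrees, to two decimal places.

48.55°

Equal horizontal AOV ⇒ f₂ = f₁ · 7.6/6.17 = 8.55 × 1.23177 ≈ 10.5316 mm.
Sensor diagonal = √(7.6² + 5.7²) = √90.2500 ≈ 9.5000 mm.
Diagonal AOV on the new format = 2·arctan(9.5000 / (2 × 10.5316)) = 2·arctan(0.45102) ≈ 48.5530°.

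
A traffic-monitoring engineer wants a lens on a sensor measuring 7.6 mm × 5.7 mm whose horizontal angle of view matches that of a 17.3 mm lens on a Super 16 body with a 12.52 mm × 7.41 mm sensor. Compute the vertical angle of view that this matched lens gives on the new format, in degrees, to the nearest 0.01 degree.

Equal horizontal AOV ⇒ f₂ = f₁ · 7.6/12.52 = 17.3 × 0.60703 ≈ 10.5016 mm.
Vertical AOV on the new format = 2·arctan(5.7 / (2 × 10.5016)) = 2·arctan(0.27139) ≈ 30.3673°.

30.37°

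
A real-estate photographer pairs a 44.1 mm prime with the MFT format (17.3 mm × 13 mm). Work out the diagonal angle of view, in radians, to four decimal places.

Sensor diagonal = √(17.3² + 13²) = √468.2900 ≈ 21.6400 mm.
Angle of view α = 2·arctan(d/2f) with d = 21.6400 mm and f = 44.1 mm.
d/2f = 0.24535; arctan(0.24535) ≈ 0.2406 rad, so α ≈ 0.4812 rad.

0.4812 rad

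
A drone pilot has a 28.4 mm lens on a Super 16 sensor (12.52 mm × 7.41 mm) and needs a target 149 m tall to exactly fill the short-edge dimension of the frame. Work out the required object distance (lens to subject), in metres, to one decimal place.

W: 149 m = 149000 mm.
Magnification m = h/W = dᵢ/dₒ; combined with 1/f = 1/dₒ + 1/dᵢ this gives dₒ = f·(1 + W/h).
dₒ = 28.4 mm × (1 + 149000/7.41) = 28.4 × 20108.9622 ≈ 571094.527 mm = 571.095 m.

571.1 m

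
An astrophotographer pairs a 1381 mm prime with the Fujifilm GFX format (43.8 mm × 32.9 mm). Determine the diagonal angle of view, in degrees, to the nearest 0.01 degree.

2.27°

Sensor diagonal = √(43.8² + 32.9²) = √3000.8500 ≈ 54.7800 mm.
Angle of view α = 2·arctan(d/2f) with d = 54.7800 mm and f = 1381 mm.
d/2f = 0.01983; arctan(0.01983) ≈ 1.1362°, so α ≈ 2.2724°.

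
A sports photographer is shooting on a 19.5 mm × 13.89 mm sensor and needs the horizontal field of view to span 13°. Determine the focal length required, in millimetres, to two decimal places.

85.57 mm

From α = 2·arctan(w/2f) we get f = w / (2·tan(α/2)).
With w = 19.5 mm and α/2 = 6.5°, tan(α/2) ≈ 0.11394, so f ≈ 19.5 / 0.22787 ≈ 85.5747 mm.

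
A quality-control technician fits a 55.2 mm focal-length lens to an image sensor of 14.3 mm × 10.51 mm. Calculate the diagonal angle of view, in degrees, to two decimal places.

Sensor diagonal = √(14.3² + 10.51²) = √314.9501 ≈ 17.7468 mm.
Angle of view α = 2·arctan(d/2f) with d = 17.7468 mm and f = 55.2 mm.
d/2f = 0.16075; arctan(0.16075) ≈ 9.1322°, so α ≈ 18.2644°.

18.26°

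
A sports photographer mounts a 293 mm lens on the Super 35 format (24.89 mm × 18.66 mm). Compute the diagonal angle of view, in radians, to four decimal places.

Sensor diagonal = √(24.89² + 18.66²) = √967.7077 ≈ 31.1080 mm.
Angle of view α = 2·arctan(d/2f) with d = 31.1080 mm and f = 293 mm.
d/2f = 0.05309; arctan(0.05309) ≈ 0.0530 rad, so α ≈ 0.1061 rad.

0.1061 rad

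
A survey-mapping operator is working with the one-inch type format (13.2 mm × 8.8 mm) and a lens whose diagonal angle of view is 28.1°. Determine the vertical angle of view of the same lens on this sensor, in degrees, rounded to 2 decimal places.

15.81°

Sensor diagonal = √(13.2² + 8.8²) = √251.6800 ≈ 15.8644 mm.
From the diagonal AOV: f = 15.8644 / (2·tan(14.05°)) = 15.8644 / 0.50051 ≈ 31.6965 mm.
Vertical AOV = 2·arctan(8.8 / (2 × 31.6965)) = 2·arctan(0.13882) ≈ 15.8062°.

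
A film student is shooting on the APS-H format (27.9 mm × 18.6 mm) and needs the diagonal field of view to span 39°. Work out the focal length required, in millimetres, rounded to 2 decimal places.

47.35 mm

Sensor diagonal = √(27.9² + 18.6²) = √1124.3700 ≈ 33.5316 mm.
From α = 2·arctan(d/2f) we get f = d / (2·tan(α/2)).
With d = 33.5316 mm and α/2 = 19.5°, tan(α/2) ≈ 0.35412, so f ≈ 33.5316 / 0.70824 ≈ 47.3452 mm.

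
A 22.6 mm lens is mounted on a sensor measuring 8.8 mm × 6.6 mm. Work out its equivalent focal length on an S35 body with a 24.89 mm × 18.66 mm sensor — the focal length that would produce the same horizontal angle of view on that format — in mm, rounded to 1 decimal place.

63.9 mm

Equal angle of view means equal width/f ratio, so f₂ = f₁ · (width₂/width₁) = 22.6 × 24.89/8.8.
f₂ = 22.6 × 2.82841 ≈ 63.922 mm.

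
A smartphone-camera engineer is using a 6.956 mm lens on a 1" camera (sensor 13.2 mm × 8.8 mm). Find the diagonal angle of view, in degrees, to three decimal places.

Sensor diagonal = √(13.2² + 8.8²) = √251.6800 ≈ 15.8644 mm.
Angle of view α = 2·arctan(d/2f) with d = 15.8644 mm and f = 6.956 mm.
d/2f = 1.14034; arctan(1.14034) ≈ 48.7515°, so α ≈ 97.5030°.

97.503°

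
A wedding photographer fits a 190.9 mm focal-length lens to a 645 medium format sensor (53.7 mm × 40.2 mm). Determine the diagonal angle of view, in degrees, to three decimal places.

Sensor diagonal = √(53.7² + 40.2²) = √4499.7300 ≈ 67.0800 mm.
Angle of view α = 2·arctan(d/2f) with d = 67.0800 mm and f = 190.9 mm.
d/2f = 0.17569; arctan(0.17569) ≈ 9.9648°, so α ≈ 19.9297°.

19.930°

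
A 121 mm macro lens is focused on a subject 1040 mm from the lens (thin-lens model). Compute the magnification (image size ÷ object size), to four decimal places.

0.1317×

Thin lens: 1/f = 1/dₒ + 1/dᵢ → 1/dᵢ = 1/121 − 1/1040 = 0.0073029 mm⁻¹, so dᵢ ≈ 136.9314 mm.
Magnification m = dᵢ/dₒ = 136.9314/1040 ≈ 0.13166.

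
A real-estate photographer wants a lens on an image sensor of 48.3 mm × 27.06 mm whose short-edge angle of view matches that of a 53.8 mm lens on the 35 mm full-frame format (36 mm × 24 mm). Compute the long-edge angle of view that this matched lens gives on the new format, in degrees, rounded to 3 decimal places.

43.417°

Equal short-edge AOV ⇒ f₂ = f₁ · 27.06/24 = 53.8 × 1.12750 ≈ 60.6595 mm.
Long-edge AOV on the new format = 2·arctan(48.3 / (2 × 60.6595)) = 2·arctan(0.39812) ≈ 43.4174°.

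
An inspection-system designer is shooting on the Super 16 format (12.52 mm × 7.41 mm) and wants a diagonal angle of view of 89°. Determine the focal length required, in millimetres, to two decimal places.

Sensor diagonal = √(12.52² + 7.41²) = √211.6585 ≈ 14.5485 mm.
From α = 2·arctan(d/2f) we get f = d / (2·tan(α/2)).
With d = 14.5485 mm and α/2 = 44.5°, tan(α/2) ≈ 0.98270, so f ≈ 14.5485 / 1.96539 ≈ 7.4023 mm.

7.40 mm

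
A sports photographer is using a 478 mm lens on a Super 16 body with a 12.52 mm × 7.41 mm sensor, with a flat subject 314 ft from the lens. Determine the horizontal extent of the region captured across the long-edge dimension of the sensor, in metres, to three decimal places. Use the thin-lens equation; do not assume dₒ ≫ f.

2.494 m

dₒ: 314 ft × 304.8 mm/ft = 95707.20 mm.
Similar triangles through the lens centre give W/dₒ = w/dᵢ; with 1/f = 1/dₒ + 1/dᵢ this gives W = w·(dₒ − f)/f.
W = 12.52 mm × (95707.2 − 478) / 478 = 12.52 × 199.2243 ≈ 2494.288 mm = 2.49429 m.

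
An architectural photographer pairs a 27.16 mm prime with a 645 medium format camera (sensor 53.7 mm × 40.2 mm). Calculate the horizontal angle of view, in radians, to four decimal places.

Angle of view α = 2·arctan(w/2f) with w = 53.7 mm and f = 27.16 mm.
w/2f = 0.98859; arctan(0.98859) ≈ 0.7797 rad, so α ≈ 1.5593 rad.

1.5593 rad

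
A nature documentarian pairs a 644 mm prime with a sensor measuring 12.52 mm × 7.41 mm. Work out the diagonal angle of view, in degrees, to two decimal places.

1.29°

Sensor diagonal = √(12.52² + 7.41²) = √211.6585 ≈ 14.5485 mm.
Angle of view α = 2·arctan(d/2f) with d = 14.5485 mm and f = 644 mm.
d/2f = 0.01130; arctan(0.01130) ≈ 0.6472°, so α ≈ 1.2943°.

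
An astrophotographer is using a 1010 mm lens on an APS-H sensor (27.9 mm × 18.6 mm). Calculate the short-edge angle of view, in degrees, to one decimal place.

Angle of view α = 2·arctan(h/2f) with h = 18.6 mm and f = 1010 mm.
h/2f = 0.00921; arctan(0.00921) ≈ 0.5276°, so α ≈ 1.0551°.

1.1°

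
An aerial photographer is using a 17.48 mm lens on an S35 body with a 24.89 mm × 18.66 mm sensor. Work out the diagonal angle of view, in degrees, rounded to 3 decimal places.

Sensor diagonal = √(24.89² + 18.66²) = √967.7077 ≈ 31.1080 mm.
Angle of view α = 2·arctan(d/2f) with d = 31.1080 mm and f = 17.48 mm.
d/2f = 0.88982; arctan(0.88982) ≈ 41.6632°, so α ≈ 83.3265°.

83.326°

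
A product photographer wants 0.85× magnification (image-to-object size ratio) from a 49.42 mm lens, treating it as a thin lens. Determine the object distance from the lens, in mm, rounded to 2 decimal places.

107.56 mm

With m = dᵢ/dₒ and 1/f = 1/dₒ + 1/dᵢ, substituting dᵢ = m·dₒ gives 1/f = (1 + 1/m)/dₒ, hence dₒ = f·(1 + 1/m).
dₒ = 49.42 × (1 + 1/0.85) = 49.42 × 2.17647 ≈ 107.561 mm.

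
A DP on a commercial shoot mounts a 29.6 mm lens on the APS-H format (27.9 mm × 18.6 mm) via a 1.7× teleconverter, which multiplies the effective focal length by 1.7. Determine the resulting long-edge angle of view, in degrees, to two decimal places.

30.99°

Effective focal length f = 29.6 × 1.7 = 50.32 mm.
α = 2·arctan(27.9 / (2 × 50.32)) = 2·arctan(0.27723) ≈ 30.9895°.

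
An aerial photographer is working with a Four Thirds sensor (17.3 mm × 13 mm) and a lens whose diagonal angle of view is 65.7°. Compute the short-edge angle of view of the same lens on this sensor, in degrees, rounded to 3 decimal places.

42.402°

Sensor diagonal = √(17.3² + 13²) = √468.2900 ≈ 21.6400 mm.
From the diagonal AOV: f = 21.6400 / (2·tan(32.85°)) = 21.6400 / 1.29138 ≈ 16.7572 mm.
Short-edge AOV = 2·arctan(13 / (2 × 16.7572)) = 2·arctan(0.38789) ≈ 42.4018°.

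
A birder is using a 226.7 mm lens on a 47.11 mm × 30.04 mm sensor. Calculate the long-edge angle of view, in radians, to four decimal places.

0.2071 rad

Angle of view α = 2·arctan(w/2f) with w = 47.11 mm and f = 226.7 mm.
w/2f = 0.10390; arctan(0.10390) ≈ 0.1035 rad, so α ≈ 0.2071 rad.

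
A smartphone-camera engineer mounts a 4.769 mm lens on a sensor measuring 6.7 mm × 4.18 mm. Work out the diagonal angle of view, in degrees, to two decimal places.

Sensor diagonal = √(6.7² + 4.18²) = √62.3624 ≈ 7.8970 mm.
Angle of view α = 2·arctan(d/2f) with d = 7.8970 mm and f = 4.769 mm.
d/2f = 0.82795; arctan(0.82795) ≈ 39.6231°, so α ≈ 79.2461°.

79.25°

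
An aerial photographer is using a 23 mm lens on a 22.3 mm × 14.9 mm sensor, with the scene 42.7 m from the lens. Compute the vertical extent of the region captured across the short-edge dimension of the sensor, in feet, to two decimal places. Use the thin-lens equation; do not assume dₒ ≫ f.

dₒ: 42.7 m = 42700 mm.
Similar triangles through the lens centre give W/dₒ = h/dᵢ; with 1/f = 1/dₒ + 1/dᵢ this gives W = h·(dₒ − f)/f.
W = 14.9 mm × (42700 − 23) / 23 = 14.9 × 1855.5217 ≈ 27647.274 mm = 27647.274/304.8 ft = 90.7063 ft.

90.71 ft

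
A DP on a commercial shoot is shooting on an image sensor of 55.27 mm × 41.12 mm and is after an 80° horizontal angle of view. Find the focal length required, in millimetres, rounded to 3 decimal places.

32.934 mm

From α = 2·arctan(w/2f) we get f = w / (2·tan(α/2)).
With w = 55.27 mm and α/2 = 40°, tan(α/2) ≈ 0.83910, so f ≈ 55.27 / 1.67820 ≈ 32.9341 mm.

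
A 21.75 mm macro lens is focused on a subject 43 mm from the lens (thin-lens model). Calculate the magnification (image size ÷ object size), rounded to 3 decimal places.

1.024×

Thin lens: 1/f = 1/dₒ + 1/dᵢ → 1/dᵢ = 1/21.75 − 1/43 = 0.0227212 mm⁻¹, so dᵢ ≈ 44.0118 mm.
Magnification m = dᵢ/dₒ = 44.0118/43 ≈ 1.02353.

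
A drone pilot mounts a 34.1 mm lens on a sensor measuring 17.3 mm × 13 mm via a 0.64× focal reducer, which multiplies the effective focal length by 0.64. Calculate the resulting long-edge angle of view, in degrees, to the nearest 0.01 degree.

43.24°

Effective focal length f = 34.1 × 0.64 = 21.824 mm.
α = 2·arctan(17.3 / (2 × 21.824)) = 2·arctan(0.39635) ≈ 43.2421°.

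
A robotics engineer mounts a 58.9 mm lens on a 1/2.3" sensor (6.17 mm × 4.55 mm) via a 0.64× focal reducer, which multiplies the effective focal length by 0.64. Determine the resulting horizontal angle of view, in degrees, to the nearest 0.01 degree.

Effective focal length f = 58.9 × 0.64 = 37.696 mm.
α = 2·arctan(6.17 / (2 × 37.696)) = 2·arctan(0.08184) ≈ 9.3572°.

9.36°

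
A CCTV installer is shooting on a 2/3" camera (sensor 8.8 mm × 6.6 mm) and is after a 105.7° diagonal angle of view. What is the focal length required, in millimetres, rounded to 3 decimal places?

4.167 mm

Sensor diagonal = √(8.8² + 6.6²) = √121.0000 ≈ 11.0000 mm.
From α = 2·arctan(d/2f) we get f = d / (2·tan(α/2)).
With d = 11.0000 mm and α/2 = 52.85°, tan(α/2) ≈ 1.31984, so f ≈ 11.0000 / 2.63968 ≈ 4.1672 mm.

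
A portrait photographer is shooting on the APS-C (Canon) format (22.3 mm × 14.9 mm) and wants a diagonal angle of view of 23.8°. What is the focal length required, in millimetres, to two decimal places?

Sensor diagonal = √(22.3² + 14.9²) = √719.3000 ≈ 26.8198 mm.
From α = 2·arctan(d/2f) we get f = d / (2·tan(α/2)).
With d = 26.8198 mm and α/2 = 11.9°, tan(α/2) ≈ 0.21073, so f ≈ 26.8198 / 0.42147 ≈ 63.6345 mm.

63.63 mm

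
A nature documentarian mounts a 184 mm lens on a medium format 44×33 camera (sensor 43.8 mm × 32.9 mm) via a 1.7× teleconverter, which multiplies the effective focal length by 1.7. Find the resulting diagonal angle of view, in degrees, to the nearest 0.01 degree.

10.01°

Effective focal length f = 184 × 1.7 = 312.8 mm.
Sensor diagonal = √(43.8² + 32.9²) = √3000.8500 ≈ 54.7800 mm.
α = 2·arctan(54.780 / (2 × 312.8)) = 2·arctan(0.08756) ≈ 10.0086°.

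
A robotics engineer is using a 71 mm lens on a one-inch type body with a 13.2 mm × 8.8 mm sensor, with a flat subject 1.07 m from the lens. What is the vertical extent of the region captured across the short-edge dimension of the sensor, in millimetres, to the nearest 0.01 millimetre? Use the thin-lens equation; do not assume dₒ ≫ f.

123.82 mm

dₒ: 1.07 m = 1070 mm.
Similar triangles through the lens centre give W/dₒ = h/dᵢ; with 1/f = 1/dₒ + 1/dᵢ this gives W = h·(dₒ − f)/f.
W = 8.8 mm × (1070 − 71) / 71 = 8.8 × 14.0704 ≈ 123.820 mm.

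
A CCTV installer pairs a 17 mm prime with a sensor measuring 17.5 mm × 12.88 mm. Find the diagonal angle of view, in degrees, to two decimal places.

Sensor diagonal = √(17.5² + 12.88²) = √472.1444 ≈ 21.7289 mm.
Angle of view α = 2·arctan(d/2f) with d = 21.7289 mm and f = 17 mm.
d/2f = 0.63908; arctan(0.63908) ≈ 32.5820°, so α ≈ 65.1641°.

65.16°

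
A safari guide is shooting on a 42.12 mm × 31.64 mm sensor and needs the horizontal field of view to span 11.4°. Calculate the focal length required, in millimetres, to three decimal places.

From α = 2·arctan(w/2f) we get f = w / (2·tan(α/2)).
With w = 42.12 mm and α/2 = 5.7°, tan(α/2) ≈ 0.09981, so f ≈ 42.12 / 0.19963 ≈ 210.9940 mm.

210.994 mm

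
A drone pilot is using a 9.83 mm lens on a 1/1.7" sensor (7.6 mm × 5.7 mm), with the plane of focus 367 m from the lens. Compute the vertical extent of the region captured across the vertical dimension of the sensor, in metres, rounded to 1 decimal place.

212.8 m

dₒ: 367 m = 367000 mm.
Similar triangles through the lens centre give W/dₒ = h/dᵢ; with 1/f = 1/dₒ + 1/dᵢ this gives W = h·(dₒ − f)/f.
W = 5.7 mm × (367000 − 9.83) / 9.83 = 5.7 × 37333.6897 ≈ 212802.031 mm = 212.802 m.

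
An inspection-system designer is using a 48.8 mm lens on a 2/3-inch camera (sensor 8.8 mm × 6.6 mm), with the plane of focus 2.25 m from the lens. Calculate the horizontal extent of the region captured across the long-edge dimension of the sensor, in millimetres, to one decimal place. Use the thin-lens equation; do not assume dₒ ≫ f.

396.9 mm

dₒ: 2.25 m = 2250 mm.
Similar triangles through the lens centre give W/dₒ = w/dᵢ; with 1/f = 1/dₒ + 1/dᵢ this gives W = w·(dₒ − f)/f.
W = 8.8 mm × (2250 − 48.8) / 48.8 = 8.8 × 45.1066 ≈ 396.938 mm.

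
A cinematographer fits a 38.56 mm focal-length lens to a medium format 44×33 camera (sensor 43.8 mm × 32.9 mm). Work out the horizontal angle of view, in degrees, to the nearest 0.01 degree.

59.19°

Angle of view α = 2·arctan(w/2f) with w = 43.8 mm and f = 38.56 mm.
w/2f = 0.56795; arctan(0.56795) ≈ 29.5942°, so α ≈ 59.1885°.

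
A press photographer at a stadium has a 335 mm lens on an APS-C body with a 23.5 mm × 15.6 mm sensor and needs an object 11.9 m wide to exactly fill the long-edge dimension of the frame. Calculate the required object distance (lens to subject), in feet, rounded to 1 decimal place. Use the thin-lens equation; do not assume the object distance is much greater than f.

W: 11.9 m = 11900 mm.
Magnification m = w/W = dᵢ/dₒ; combined with 1/f = 1/dₒ + 1/dᵢ this gives dₒ = f·(1 + W/w).
dₒ = 335 mm × (1 + 11900/23.5) = 335 × 507.3830 ≈ 169973.298 mm = 169973.298/304.8 ft = 557.655 ft.

557.7 ft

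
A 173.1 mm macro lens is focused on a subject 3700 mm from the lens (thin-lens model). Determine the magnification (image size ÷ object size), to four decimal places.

0.0491×

Thin lens: 1/f = 1/dₒ + 1/dᵢ → 1/dᵢ = 1/173.1 − 1/3700 = 0.0055067 mm⁻¹, so dᵢ ≈ 181.5957 mm.
Magnification m = dᵢ/dₒ = 181.5957/3700 ≈ 0.04908.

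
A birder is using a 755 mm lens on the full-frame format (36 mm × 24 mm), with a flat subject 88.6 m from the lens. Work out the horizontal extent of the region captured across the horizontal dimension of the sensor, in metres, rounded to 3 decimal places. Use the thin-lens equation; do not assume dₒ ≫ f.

dₒ: 88.6 m = 88600 mm.
Similar triangles through the lens centre give W/dₒ = w/dᵢ; with 1/f = 1/dₒ + 1/dᵢ this gives W = w·(dₒ − f)/f.
W = 36 mm × (88600 − 755) / 755 = 36 × 116.3510 ≈ 4188.636 mm = 4.18864 m.

4.189 m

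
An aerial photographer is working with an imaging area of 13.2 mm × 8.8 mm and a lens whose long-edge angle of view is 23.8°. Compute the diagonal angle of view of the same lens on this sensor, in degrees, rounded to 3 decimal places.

28.425°

From the long-edge AOV: f = 13.2 / (2·tan(11.9°)) = 13.2 / 0.42147 ≈ 31.3192 mm.
Sensor diagonal = √(13.2² + 8.8²) = √251.6800 ≈ 15.8644 mm.
Diagonal AOV = 2·arctan(15.8644 / (2 × 31.3192)) = 2·arctan(0.25327) ≈ 28.4248°.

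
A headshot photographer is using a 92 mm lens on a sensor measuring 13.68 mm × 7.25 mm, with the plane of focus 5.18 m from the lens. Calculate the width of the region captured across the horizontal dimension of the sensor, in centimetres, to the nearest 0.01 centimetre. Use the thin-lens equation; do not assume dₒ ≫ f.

75.66 cm

dₒ: 5.18 m = 5180 mm.
Similar triangles through the lens centre give W/dₒ = w/dᵢ; with 1/f = 1/dₒ + 1/dᵢ this gives W = w·(dₒ − f)/f.
W = 13.68 mm × (5180 − 92) / 92 = 13.68 × 55.3043 ≈ 756.563 mm = 75.6563 cm.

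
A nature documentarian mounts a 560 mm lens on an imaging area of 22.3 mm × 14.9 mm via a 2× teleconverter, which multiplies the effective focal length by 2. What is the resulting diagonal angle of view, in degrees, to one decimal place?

1.4°

Effective focal length f = 560 × 2 = 1120 mm.
Sensor diagonal = √(22.3² + 14.9²) = √719.3000 ≈ 26.8198 mm.
α = 2·arctan(26.820 / (2 × 1120)) = 2·arctan(0.01197) ≈ 1.3720°.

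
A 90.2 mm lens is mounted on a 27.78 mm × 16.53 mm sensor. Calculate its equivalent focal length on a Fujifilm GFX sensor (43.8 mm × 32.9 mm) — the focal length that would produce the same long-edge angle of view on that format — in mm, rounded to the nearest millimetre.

142 mm

Equal angle of view means equal width/f ratio, so f₂ = f₁ · (width₂/width₁) = 90.2 × 43.8/27.78.
f₂ = 90.2 × 1.57667 ≈ 142.216 mm.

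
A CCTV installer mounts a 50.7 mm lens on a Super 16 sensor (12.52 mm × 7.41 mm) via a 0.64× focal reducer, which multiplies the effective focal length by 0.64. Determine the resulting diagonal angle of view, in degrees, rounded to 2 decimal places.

25.27°

Effective focal length f = 50.7 × 0.64 = 32.448 mm.
Sensor diagonal = √(12.52² + 7.41²) = √211.6585 ≈ 14.5485 mm.
α = 2·arctan(14.548 / (2 × 32.448)) = 2·arctan(0.22418) ≈ 25.2715°.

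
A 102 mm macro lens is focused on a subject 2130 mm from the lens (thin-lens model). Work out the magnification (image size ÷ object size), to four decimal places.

Thin lens: 1/f = 1/dₒ + 1/dᵢ → 1/dᵢ = 1/102 − 1/2130 = 0.0093344 mm⁻¹, so dᵢ ≈ 107.1302 mm.
Magnification m = dᵢ/dₒ = 107.1302/2130 ≈ 0.05030.

0.0503×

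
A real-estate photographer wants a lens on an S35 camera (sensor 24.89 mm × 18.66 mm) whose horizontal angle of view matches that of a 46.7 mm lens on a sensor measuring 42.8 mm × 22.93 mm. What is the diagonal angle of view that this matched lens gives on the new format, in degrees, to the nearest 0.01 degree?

Equal horizontal AOV ⇒ f₂ = f₁ · 24.89/42.8 = 46.7 × 0.58154 ≈ 27.1580 mm.
Sensor diagonal = √(24.89² + 18.66²) = √967.7077 ≈ 31.1080 mm.
Diagonal AOV on the new format = 2·arctan(31.1080 / (2 × 27.1580)) = 2·arctan(0.57272) ≈ 59.6015°.

59.60°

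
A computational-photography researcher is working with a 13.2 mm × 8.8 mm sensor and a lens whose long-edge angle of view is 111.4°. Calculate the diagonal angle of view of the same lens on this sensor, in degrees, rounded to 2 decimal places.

120.84°

From the long-edge AOV: f = 13.2 / (2·tan(55.7°)) = 13.2 / 2.93189 ≈ 4.5022 mm.
Sensor diagonal = √(13.2² + 8.8²) = √251.6800 ≈ 15.8644 mm.
Diagonal AOV = 2·arctan(15.8644 / (2 × 4.5022)) = 2·arctan(1.76185) ≈ 120.8427°.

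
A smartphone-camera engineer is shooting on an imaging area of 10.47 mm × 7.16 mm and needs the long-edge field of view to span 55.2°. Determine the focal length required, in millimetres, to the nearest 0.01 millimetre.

From α = 2·arctan(w/2f) we get f = w / (2·tan(α/2)).
With w = 10.47 mm and α/2 = 27.6°, tan(α/2) ≈ 0.52279, so f ≈ 10.47 / 1.04557 ≈ 10.0136 mm.

10.01 mm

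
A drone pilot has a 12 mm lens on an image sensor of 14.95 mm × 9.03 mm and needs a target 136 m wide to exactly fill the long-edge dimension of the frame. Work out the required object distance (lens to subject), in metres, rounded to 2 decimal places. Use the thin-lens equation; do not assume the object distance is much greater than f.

W: 136 m = 136000 mm.
Magnification m = w/W = dᵢ/dₒ; combined with 1/f = 1/dₒ + 1/dᵢ this gives dₒ = f·(1 + W/w).
dₒ = 12 mm × (1 + 136000/14.95) = 12 × 9097.9900 ≈ 109175.880 mm = 109.176 m.

109.18 m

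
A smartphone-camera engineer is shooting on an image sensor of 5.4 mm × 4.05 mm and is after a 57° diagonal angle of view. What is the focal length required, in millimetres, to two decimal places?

6.22 mm

Sensor diagonal = √(5.4² + 4.05²) = √45.5625 ≈ 6.7500 mm.
From α = 2·arctan(d/2f) we get f = d / (2·tan(α/2)).
With d = 6.7500 mm and α/2 = 28.5°, tan(α/2) ≈ 0.54296, so f ≈ 6.7500 / 1.08591 ≈ 6.2160 mm.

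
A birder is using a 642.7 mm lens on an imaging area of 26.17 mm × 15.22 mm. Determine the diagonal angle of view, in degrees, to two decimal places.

Sensor diagonal = √(26.17² + 15.22²) = √916.5173 ≈ 30.2740 mm.
Angle of view α = 2·arctan(d/2f) with d = 30.2740 mm and f = 642.7 mm.
d/2f = 0.02355; arctan(0.02355) ≈ 1.3492°, so α ≈ 2.6984°.

2.70°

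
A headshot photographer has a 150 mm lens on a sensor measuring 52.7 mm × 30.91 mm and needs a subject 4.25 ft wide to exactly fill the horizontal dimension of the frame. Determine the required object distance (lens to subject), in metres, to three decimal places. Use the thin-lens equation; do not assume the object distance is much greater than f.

3.837 m

W: 4.25 ft × 304.8 mm/ft = 1295.40 mm.
Magnification m = w/W = dᵢ/dₒ; combined with 1/f = 1/dₒ + 1/dᵢ this gives dₒ = f·(1 + W/w).
dₒ = 150 mm × (1 + 1295.4/52.7) = 150 × 25.5806 ≈ 3837.097 mm = 3.8371 m.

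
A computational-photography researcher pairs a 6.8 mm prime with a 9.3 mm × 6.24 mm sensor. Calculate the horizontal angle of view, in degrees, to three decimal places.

68.730°

Angle of view α = 2·arctan(w/2f) with w = 9.3 mm and f = 6.8 mm.
w/2f = 0.68382; arctan(0.68382) ≈ 34.3652°, so α ≈ 68.7305°.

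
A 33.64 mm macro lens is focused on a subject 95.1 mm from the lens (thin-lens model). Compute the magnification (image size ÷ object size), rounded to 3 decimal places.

0.547×

Thin lens: 1/f = 1/dₒ + 1/dᵢ → 1/dᵢ = 1/33.64 − 1/95.1 = 0.0192113 mm⁻¹, so dᵢ ≈ 52.0528 mm.
Magnification m = dᵢ/dₒ = 52.0528/95.1 ≈ 0.54735.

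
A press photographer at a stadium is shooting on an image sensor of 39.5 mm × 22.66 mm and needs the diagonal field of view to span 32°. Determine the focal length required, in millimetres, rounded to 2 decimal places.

Sensor diagonal = √(39.5² + 22.66²) = √2073.7256 ≈ 45.5382 mm.
From α = 2·arctan(d/2f) we get f = d / (2·tan(α/2)).
With d = 45.5382 mm and α/2 = 16°, tan(α/2) ≈ 0.28675, so f ≈ 45.5382 / 0.57349 ≈ 79.4052 mm.

79.41 mm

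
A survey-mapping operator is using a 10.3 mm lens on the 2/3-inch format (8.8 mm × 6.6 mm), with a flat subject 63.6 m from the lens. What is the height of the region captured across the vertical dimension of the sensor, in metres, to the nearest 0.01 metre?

40.75 m

dₒ: 63.6 m = 63600 mm.
Similar triangles through the lens centre give W/dₒ = h/dᵢ; with 1/f = 1/dₒ + 1/dᵢ this gives W = h·(dₒ − f)/f.
W = 6.6 mm × (63600 − 10.3) / 10.3 = 6.6 × 6173.7573 ≈ 40746.798 mm = 40.7468 m.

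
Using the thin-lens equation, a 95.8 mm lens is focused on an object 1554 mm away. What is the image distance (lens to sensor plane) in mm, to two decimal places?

1/dᵢ = 1/f − 1/dₒ = 1/95.8 − 1/1554 = 0.0097949 mm⁻¹.
dᵢ = 1/0.0097949 ≈ 102.0938 mm.

102.09 mm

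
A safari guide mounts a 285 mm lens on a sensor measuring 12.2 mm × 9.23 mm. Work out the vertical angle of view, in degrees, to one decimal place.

Angle of view α = 2·arctan(h/2f) with h = 9.23 mm and f = 285 mm.
h/2f = 0.01619; arctan(0.01619) ≈ 0.9277°, so α ≈ 1.8554°.

1.9°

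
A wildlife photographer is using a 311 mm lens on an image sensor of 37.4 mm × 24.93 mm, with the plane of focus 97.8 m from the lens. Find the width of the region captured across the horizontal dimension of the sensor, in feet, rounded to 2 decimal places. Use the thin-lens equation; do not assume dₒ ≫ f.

38.46 ft

dₒ: 97.8 m = 97800 mm.
Similar triangles through the lens centre give W/dₒ = w/dᵢ; with 1/f = 1/dₒ + 1/dᵢ this gives W = w·(dₒ − f)/f.
W = 37.4 mm × (97800 − 311) / 311 = 37.4 × 313.4695 ≈ 11723.758 mm = 11723.758/304.8 ft = 38.4638 ft.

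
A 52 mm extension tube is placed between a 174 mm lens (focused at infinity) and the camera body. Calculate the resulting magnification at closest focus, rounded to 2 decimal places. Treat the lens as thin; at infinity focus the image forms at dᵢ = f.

The tube moves the image plane from f to f + e, so dᵢ = 174 + 52 = 226 mm. Focus is achieved when 1/f = 1/dₒ + 1/dᵢ, giving dₒ = 1/(1/f − 1/(f+e)).
Magnification m = dᵢ/dₒ = (f+e)·(1/f − 1/(f+e)) = e/f = 52/174 ≈ 0.2989.

0.30×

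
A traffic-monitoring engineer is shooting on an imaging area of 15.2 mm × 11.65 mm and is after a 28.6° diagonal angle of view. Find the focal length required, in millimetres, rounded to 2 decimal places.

37.57 mm

Sensor diagonal = √(15.2² + 11.65²) = √366.7625 ≈ 19.1510 mm.
From α = 2·arctan(d/2f) we get f = d / (2·tan(α/2)).
With d = 19.1510 mm and α/2 = 14.3°, tan(α/2) ≈ 0.25490, so f ≈ 19.1510 / 0.50979 ≈ 37.5663 mm.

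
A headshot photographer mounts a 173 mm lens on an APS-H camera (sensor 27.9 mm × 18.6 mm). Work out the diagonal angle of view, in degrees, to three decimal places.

Sensor diagonal = √(27.9² + 18.6²) = √1124.3700 ≈ 33.5316 mm.
Angle of view α = 2·arctan(d/2f) with d = 33.5316 mm and f = 173 mm.
d/2f = 0.09691; arctan(0.09691) ≈ 5.5354°, so α ≈ 11.0707°.

11.071°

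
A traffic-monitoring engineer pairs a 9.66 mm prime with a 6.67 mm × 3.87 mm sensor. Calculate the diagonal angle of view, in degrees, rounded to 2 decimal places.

Sensor diagonal = √(6.67² + 3.87²) = √59.4658 ≈ 7.7114 mm.
Angle of view α = 2·arctan(d/2f) with d = 7.7114 mm and f = 9.66 mm.
d/2f = 0.39914; arctan(0.39914) ≈ 21.7590°, so α ≈ 43.5180°.

43.52°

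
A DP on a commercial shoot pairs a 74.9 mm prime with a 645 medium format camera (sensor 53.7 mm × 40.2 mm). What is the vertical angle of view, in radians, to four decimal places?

0.5244 rad

Angle of view α = 2·arctan(h/2f) with h = 40.2 mm and f = 74.9 mm.
h/2f = 0.26836; arctan(0.26836) ≈ 0.2622 rad, so α ≈ 0.5244 rad.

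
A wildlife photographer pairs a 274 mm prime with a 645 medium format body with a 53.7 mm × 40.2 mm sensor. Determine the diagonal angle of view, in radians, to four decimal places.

Sensor diagonal = √(53.7² + 40.2²) = √4499.7300 ≈ 67.0800 mm.
Angle of view α = 2·arctan(d/2f) with d = 67.0800 mm and f = 274 mm.
d/2f = 0.12241; arctan(0.12241) ≈ 0.1218 rad, so α ≈ 0.2436 rad.

0.2436 rad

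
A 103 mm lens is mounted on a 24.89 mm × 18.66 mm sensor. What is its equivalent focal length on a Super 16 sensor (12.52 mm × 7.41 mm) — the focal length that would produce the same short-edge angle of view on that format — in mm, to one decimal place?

Equal angle of view means equal height/f ratio, so f₂ = f₁ · (height₂/height₁) = 103 × 7.41/18.66.
f₂ = 103 × 0.39711 ≈ 40.902 mm.

40.9 mm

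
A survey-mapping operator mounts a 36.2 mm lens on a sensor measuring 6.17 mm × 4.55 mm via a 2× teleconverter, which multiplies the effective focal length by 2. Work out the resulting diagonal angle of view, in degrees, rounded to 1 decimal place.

Effective focal length f = 36.2 × 2 = 72.4 mm.
Sensor diagonal = √(6.17² + 4.55²) = √58.7714 ≈ 7.6663 mm.
α = 2·arctan(7.666 / (2 × 72.4)) = 2·arctan(0.05294) ≈ 6.0612°.

6.1°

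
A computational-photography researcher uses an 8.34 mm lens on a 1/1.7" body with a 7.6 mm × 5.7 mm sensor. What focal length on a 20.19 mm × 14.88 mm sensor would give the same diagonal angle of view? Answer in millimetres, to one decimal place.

Sensor diagonal = √(7.6² + 5.7²) = √90.2500 ≈ 9.5000 mm.
Sensor diagonal = √(20.19² + 14.88²) = √629.0505 ≈ 25.0809 mm.
Equal angle of view means equal diagonal/f ratio, so f₂ = f₁ · (diagonal₂/diagonal₁) = 8.34 × 25.0809/9.5000.
f₂ = 8.34 × 2.64009 ≈ 22.018 mm.

22.0 mm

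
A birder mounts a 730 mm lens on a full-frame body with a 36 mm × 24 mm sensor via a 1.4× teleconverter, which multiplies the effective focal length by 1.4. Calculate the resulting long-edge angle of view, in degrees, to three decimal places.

2.018°

Effective focal length f = 730 × 1.4 = 1022 mm.
α = 2·arctan(36 / (2 × 1022)) = 2·arctan(0.01761) ≈ 2.0180°.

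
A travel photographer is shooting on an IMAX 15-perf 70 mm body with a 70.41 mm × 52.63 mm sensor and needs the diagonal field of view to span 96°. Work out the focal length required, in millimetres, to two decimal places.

Sensor diagonal = √(70.41² + 52.63²) = √7727.4850 ≈ 87.9061 mm.
From α = 2·arctan(d/2f) we get f = d / (2·tan(α/2)).
With d = 87.9061 mm and α/2 = 48°, tan(α/2) ≈ 1.11061, so f ≈ 87.9061 / 2.22123 ≈ 39.5755 mm.

39.58 mm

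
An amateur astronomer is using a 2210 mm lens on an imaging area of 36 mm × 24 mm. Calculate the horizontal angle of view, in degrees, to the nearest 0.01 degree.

Angle of view α = 2·arctan(w/2f) with w = 36 mm and f = 2210 mm.
w/2f = 0.00814; arctan(0.00814) ≈ 0.4667°, so α ≈ 0.9333°.

0.93°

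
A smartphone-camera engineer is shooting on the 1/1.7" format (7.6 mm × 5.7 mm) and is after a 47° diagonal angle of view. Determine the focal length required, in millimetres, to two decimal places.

10.92 mm

Sensor diagonal = √(7.6² + 5.7²) = √90.2500 ≈ 9.5000 mm.
From α = 2·arctan(d/2f) we get f = d / (2·tan(α/2)).
With d = 9.5000 mm and α/2 = 23.5°, tan(α/2) ≈ 0.43481, so f ≈ 9.5000 / 0.86962 ≈ 10.9243 mm.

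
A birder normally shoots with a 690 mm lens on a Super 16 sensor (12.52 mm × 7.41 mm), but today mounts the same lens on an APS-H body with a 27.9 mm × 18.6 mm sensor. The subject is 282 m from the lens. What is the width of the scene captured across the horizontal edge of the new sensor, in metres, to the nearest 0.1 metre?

The focal length stays 690 mm; the relevant sensor dimension is now w = 27.9 mm. Object distance dₒ = 282 m = 282000 mm.
Thin-lens field width W = w·(dₒ − f)/f = 27.9 × (282000 − 690)/690 ≈ 11374.709 mm = 11.3747 m.

11.4 m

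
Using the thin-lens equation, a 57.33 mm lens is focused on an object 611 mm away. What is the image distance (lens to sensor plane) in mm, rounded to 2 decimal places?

1/dᵢ = 1/f − 1/dₒ = 1/57.33 − 1/611 = 0.0158062 mm⁻¹.
dᵢ = 1/0.0158062 ≈ 63.2663 mm.

63.27 mm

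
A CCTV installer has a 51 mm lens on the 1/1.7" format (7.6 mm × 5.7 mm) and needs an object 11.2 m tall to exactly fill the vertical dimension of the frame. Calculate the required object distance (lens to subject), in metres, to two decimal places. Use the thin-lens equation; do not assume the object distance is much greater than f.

W: 11.2 m = 11200 mm.
Magnification m = h/W = dᵢ/dₒ; combined with 1/f = 1/dₒ + 1/dᵢ this gives dₒ = f·(1 + W/h).
dₒ = 51 mm × (1 + 11200/5.7) = 51 × 1965.9123 ≈ 100261.526 mm = 100.262 m.

100.26 m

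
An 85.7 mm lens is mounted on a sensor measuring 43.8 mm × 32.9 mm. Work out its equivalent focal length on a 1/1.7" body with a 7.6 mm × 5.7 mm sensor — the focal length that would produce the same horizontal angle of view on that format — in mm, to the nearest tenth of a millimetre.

Equal angle of view means equal width/f ratio, so f₂ = f₁ · (width₂/width₁) = 85.7 × 7.6/43.8.
f₂ = 85.7 × 0.17352 ≈ 14.870 mm.

14.9 mm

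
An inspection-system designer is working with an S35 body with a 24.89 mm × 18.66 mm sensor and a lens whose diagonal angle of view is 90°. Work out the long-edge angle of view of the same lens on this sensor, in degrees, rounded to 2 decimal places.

Sensor diagonal = √(24.89² + 18.66²) = √967.7077 ≈ 31.1080 mm.
From the diagonal AOV: f = 31.1080 / (2·tan(45°)) = 31.1080 / 2.00000 ≈ 15.5540 mm.
Long-edge AOV = 2·arctan(24.89 / (2 × 15.5540)) = 2·arctan(0.80012) ≈ 77.3277°.

77.33°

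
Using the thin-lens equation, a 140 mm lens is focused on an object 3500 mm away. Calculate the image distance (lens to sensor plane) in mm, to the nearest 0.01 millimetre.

145.83 mm

1/dᵢ = 1/f − 1/dₒ = 1/140 − 1/3500 = 0.0068571 mm⁻¹.
dᵢ = 1/0.0068571 ≈ 145.8333 mm.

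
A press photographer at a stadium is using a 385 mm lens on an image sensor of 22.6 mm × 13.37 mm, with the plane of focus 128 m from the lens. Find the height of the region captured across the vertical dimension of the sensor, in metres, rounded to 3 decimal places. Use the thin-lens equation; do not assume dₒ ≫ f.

dₒ: 128 m = 128000 mm.
Similar triangles through the lens centre give W/dₒ = h/dᵢ; with 1/f = 1/dₒ + 1/dᵢ this gives W = h·(dₒ − f)/f.
W = 13.37 mm × (128000 − 385) / 385 = 13.37 × 331.4675 ≈ 4431.721 mm = 4.43172 m.

4.432 m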